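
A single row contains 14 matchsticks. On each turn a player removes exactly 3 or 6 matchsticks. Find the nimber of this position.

1

Grundy values for subtraction set {3, 6}:
g(0) = mex{} = 0
g(1) = mex{} = 0
g(2) = mex{} = 0
g(3) = mex{0} = 1
g(4) = mex{0} = 1
g(5) = mex{0} = 1
g(6) = mex{0,1} = 2
g(7) = mex{0,1} = 2
g(8) = mex{0,1} = 2
g(9) = mex{1,2} = 0
g(10) = mex{1,2} = 0
g(11) = mex{1,2} = 0
g(12) = mex{0,2} = 1
g(13) = mex{0,2} = 1
g(14) = mex{0,2} = 1
So g(14) = 1.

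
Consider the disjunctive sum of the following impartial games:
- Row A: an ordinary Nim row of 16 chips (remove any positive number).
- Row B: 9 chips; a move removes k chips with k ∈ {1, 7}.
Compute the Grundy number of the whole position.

17

Row A is a plain Nim row of size 16, so its Grundy value is 16.
For row B, compute g(0), g(1), … with moves {1, 7}:
k:     0  1  2  3  4  5  6  7  8  9
g(k):  0  1  0  1  0  1  0  1  0  1
So g(9) = 1.
By the Sprague-Grundy theorem, the Grundy value of a sum of independent games is the XOR of the component values.
Combined value = 16 XOR 1 = 17.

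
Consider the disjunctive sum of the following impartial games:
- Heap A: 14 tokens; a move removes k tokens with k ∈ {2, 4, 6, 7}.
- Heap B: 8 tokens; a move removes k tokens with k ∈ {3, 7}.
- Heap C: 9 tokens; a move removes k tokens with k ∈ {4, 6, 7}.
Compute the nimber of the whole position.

2

Build the Grundy sequence for heap A with g(k) = mex{g(k−s) : s ∈ {2, 4, 6, 7}, s ≤ k}:
k:     0  1  2  3  4  5  6  7  8  9 10 11 12 13 14
g(k):  0  0  1  1  2  2  3  3  4  0  0  1  1  2  2
So g(14) = 2.
Build the Grundy sequence for heap B with g(k) = mex{g(k−s) : s ∈ {3, 7}, s ≤ k}:
g(0) = mex{} = 0
g(1) = mex{} = 0
g(2) = mex{} = 0
g(3) = mex{0} = 1
g(4) = mex{0} = 1
g(5) = mex{0} = 1
g(6) = mex{1} = 0
g(7) = mex{0,1} = 2
g(8) = mex{0,1} = 2
So g(8) = 2.
Grundy values for heap C (subtraction set {4, 6, 7}):
k:     0  1  2  3  4  5  6  7  8  9
g(k):  0  0  0  0  1  1  1  1  2  2
So g(9) = 2.
The value of a disjunctive sum is the nim-sum of the parts.
Combined value = 2 ⊕ 2 ⊕ 2 = 2.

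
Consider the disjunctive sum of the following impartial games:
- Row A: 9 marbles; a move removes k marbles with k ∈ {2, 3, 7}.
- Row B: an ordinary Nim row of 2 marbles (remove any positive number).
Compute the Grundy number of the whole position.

0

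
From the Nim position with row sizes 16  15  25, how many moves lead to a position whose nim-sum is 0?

Compute the nim-sum pairwise:
16 ⊕ 15 = 31
31 ⊕ 25 = 6
The overall nim-sum is X = 6. A row of size p has a winning move iff p XOR X < p (reduce it to p XOR X).
  16: 16 XOR 6 = 22 ≥ 16 — no move.
  15: 15 XOR 6 = 9 < 15 — winning move (to 9).
  25: 25 XOR 6 = 31 ≥ 25 — no move.
That gives 1 winning move.

1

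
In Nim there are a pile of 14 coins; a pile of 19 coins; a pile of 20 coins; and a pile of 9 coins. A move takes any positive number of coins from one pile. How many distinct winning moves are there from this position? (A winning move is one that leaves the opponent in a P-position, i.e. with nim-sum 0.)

0

Bitwise XOR of the heap sizes:
  01110  (14)
  10011  (19)
  10100  (20)
  01001  (9)
  -----
  00000  (0)
The nim-sum is already 0, so every move leaves a nonzero nim-sum — there are no winning moves.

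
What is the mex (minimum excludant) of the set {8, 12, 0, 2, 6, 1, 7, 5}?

3

The values 0, 1, 2 are all present; 3 is the first non-negative integer missing from the set.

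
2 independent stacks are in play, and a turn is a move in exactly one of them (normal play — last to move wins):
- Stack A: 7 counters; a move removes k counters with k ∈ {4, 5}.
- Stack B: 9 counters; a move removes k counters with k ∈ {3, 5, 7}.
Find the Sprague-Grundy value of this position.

2

Grundy values for stack A (subtraction set {4, 5}):
g(0) = mex{} = 0
g(1) = mex{} = 0
g(2) = mex{} = 0
g(3) = mex{} = 0
g(4) = mex{0} = 1
g(5) = mex{0} = 1
g(6) = mex{0} = 1
g(7) = mex{0} = 1
So g(7) = 1.
Build the Grundy sequence for stack B with g(k) = mex{g(k−s) : s ∈ {3, 5, 7}, s ≤ k}:
k:     0  1  2  3  4  5  6  7  8  9
g(k):  0  0  0  1  1  1  2  2  2  3
So g(9) = 3.
The value of a disjunctive sum is the nim-sum of the parts.
Combined value = 1 ⊕ 3 = 2.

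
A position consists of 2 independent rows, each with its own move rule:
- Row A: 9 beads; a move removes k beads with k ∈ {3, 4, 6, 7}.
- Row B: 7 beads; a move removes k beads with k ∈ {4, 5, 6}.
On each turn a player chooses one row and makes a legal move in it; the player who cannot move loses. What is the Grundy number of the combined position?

Build the Grundy sequence for row A with g(k) = mex{g(k−s) : s ∈ {3, 4, 6, 7}, s ≤ k}:
k:     0  1  2  3  4  5  6  7  8  9
g(k):  0  0  0  1  1  1  2  2  2  3
So g(9) = 3.
Build the Grundy sequence for row B with g(k) = mex{g(k−s) : s ∈ {4, 5, 6}, s ≤ k}:
g(0) = mex{} = 0
g(1) = mex{} = 0
g(2) = mex{} = 0
g(3) = mex{} = 0
g(4) = mex{0} = 1
g(5) = mex{0} = 1
g(6) = mex{0} = 1
g(7) = mex{0} = 1
So g(7) = 1.
The value of a disjunctive sum is the nim-sum of the parts.
Combined value = 3 ⊕ 1 = 2.

2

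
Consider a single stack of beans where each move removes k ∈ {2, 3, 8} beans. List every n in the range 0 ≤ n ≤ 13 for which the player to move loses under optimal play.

0, 1, 5, 6, 10, 11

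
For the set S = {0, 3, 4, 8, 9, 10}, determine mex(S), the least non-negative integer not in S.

1

0 is in the set but 1 is not, so the mex is 1.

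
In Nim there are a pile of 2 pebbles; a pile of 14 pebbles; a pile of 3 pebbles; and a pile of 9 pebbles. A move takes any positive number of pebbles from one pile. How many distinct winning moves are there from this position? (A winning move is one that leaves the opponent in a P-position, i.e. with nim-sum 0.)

Compute the nim-sum pairwise:
2 XOR 14 = 12
12 XOR 3 = 15
15 XOR 9 = 6
The overall nim-sum is X = 6. A pile of size p has a winning move iff p XOR X < p (reduce it to p XOR X).
  2: 2 XOR 6 = 4 ≥ 2 — no move.
  14: 14 XOR 6 = 8 < 14 — winning move (to 8).
  3: 3 XOR 6 = 5 ≥ 3 — no move.
  9: 9 XOR 6 = 15 ≥ 9 — no move.
That gives 1 winning move.

1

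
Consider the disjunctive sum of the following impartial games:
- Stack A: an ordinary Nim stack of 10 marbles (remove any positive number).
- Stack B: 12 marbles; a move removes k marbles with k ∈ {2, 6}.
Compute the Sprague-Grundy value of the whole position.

10

Stack A is a plain Nim stack of size 10, so its Grundy value is 10.
Build the Grundy sequence for stack B with g(k) = mex{g(k−s) : s ∈ {2, 6}, s ≤ k}:
g(0) = mex{} = 0
g(1) = mex{} = 0
g(2) = mex{0} = 1
g(3) = mex{0} = 1
g(4) = mex{1} = 0
g(5) = mex{1} = 0
g(6) = mex{0} = 1
g(7) = mex{0} = 1
g(8) = mex{1} = 0
g(9) = mex{1} = 0
g(10) = mex{0} = 1
g(11) = mex{0} = 1
g(12) = mex{1} = 0
So g(12) = 0.
By the Sprague-Grundy theorem, the Grundy value of a sum of independent games is the XOR of the component values.
Combined value = 10 XOR 0 = 10.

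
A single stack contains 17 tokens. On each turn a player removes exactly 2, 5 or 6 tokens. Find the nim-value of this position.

Compute g(0), g(1), … for moves {2, 5, 6}:
k:     0  1  2  3  4  5  6  7  8  9 10 11 12 13 14 15 16 17
g(k):  0  0  1  1  0  2  1  3  0  2  1  0  0  1  1  0  2  1
So g(17) = 1.

1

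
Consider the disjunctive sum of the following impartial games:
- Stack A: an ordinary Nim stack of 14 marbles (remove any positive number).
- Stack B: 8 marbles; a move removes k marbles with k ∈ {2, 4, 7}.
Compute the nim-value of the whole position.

15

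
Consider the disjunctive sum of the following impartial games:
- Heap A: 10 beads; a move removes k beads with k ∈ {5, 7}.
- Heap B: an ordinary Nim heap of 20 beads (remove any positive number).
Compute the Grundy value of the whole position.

22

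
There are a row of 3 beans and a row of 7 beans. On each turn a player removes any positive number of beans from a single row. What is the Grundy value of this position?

4

In binary:
  011  (3)
  111  (7)
  ---
  100  (4)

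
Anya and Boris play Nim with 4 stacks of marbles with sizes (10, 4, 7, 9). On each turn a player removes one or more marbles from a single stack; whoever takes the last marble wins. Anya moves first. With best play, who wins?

Boris wins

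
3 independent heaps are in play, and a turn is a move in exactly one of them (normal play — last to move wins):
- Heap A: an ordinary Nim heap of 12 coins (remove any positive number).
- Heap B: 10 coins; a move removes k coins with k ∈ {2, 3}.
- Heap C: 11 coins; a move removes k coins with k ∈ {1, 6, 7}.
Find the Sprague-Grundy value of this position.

15

Heap A is a plain Nim heap of size 12, so its Grundy value is 12.
Build the Grundy sequence for heap B with g(k) = mex{g(k−s) : s ∈ {2, 3}, s ≤ k}:
k:     0  1  2  3  4  5  6  7  8  9 10
g(k):  0  0  1  1  2  0  0  1  1  2  0
So g(10) = 0.
Grundy values for heap C (subtraction set {1, 6, 7}):
g(0) = mex{} = 0
g(1) = mex{0} = 1
g(2) = mex{1} = 0
g(3) = mex{0} = 1
g(4) = mex{1} = 0
g(5) = mex{0} = 1
g(6) = mex{0,1} = 2
g(7) = mex{0,1,2} = 3
g(8) = mex{0,1,3} = 2
g(9) = mex{0,1,2} = 3
g(10) = mex{0,1,3} = 2
g(11) = mex{0,1,2} = 3
So g(11) = 3.
The value of a disjunctive sum is the nim-sum of the parts.
Combined value = 12 XOR 0 XOR 3 = 15.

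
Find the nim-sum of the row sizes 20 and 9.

29

Nim-sum: 20 XOR 9 = 29.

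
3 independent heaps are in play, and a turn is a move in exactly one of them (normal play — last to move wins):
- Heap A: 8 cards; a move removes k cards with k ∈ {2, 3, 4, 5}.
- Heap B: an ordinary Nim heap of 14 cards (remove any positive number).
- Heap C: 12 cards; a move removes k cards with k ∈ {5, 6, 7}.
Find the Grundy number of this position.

14

Build the Grundy sequence for heap A with g(k) = mex{g(k−s) : s ∈ {2, 3, 4, 5}, s ≤ k}:
k:     0  1  2  3  4  5  6  7  8
g(k):  0  0  1  1  2  2  3  0  0
So g(8) = 0.
Heap B is a plain Nim heap of size 14, so its Grundy value is 14.
Build the Grundy sequence for heap C with g(k) = mex{g(k−s) : s ∈ {5, 6, 7}, s ≤ k}:
g(0) = mex{} = 0
g(1) = mex{} = 0
g(2) = mex{} = 0
g(3) = mex{} = 0
g(4) = mex{} = 0
g(5) = mex{0} = 1
g(6) = mex{0} = 1
g(7) = mex{0} = 1
g(8) = mex{0} = 1
g(9) = mex{0} = 1
g(10) = mex{0,1} = 2
g(11) = mex{0,1} = 2
g(12) = mex{1} = 0
So g(12) = 0.
By the Sprague-Grundy theorem, the Grundy value of a sum of independent games is the XOR of the component values.
Combined value = 0 XOR 14 XOR 0 = 14.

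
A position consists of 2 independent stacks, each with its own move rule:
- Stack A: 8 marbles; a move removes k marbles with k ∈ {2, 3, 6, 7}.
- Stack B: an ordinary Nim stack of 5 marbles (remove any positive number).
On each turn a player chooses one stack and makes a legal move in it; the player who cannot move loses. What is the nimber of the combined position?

7

For stack A, compute g(0), g(1), … with moves {2, 3, 6, 7}:
k:     0  1  2  3  4  5  6  7  8
g(k):  0  0  1  1  2  0  3  1  2
So g(8) = 2.
Stack B is a plain Nim stack of size 5, so its Grundy value is 5.
By the Sprague-Grundy theorem, the Grundy value of a sum of independent games is the XOR of the component values.
Combined value = 2 ⊕ 5 = 7.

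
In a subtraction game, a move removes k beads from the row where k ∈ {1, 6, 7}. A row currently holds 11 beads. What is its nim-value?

3

Compute g(0), g(1), … for moves {1, 6, 7}:
g(0) = mex{} = 0
g(1) = mex{0} = 1
g(2) = mex{1} = 0
g(3) = mex{0} = 1
g(4) = mex{1} = 0
g(5) = mex{0} = 1
g(6) = mex{0,1} = 2
g(7) = mex{0,1,2} = 3
g(8) = mex{0,1,3} = 2
g(9) = mex{0,1,2} = 3
g(10) = mex{0,1,3} = 2
g(11) = mex{0,1,2} = 3
So g(11) = 3.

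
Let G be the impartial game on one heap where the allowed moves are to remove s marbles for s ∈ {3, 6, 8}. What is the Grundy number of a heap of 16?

1

Grundy values for subtraction set {3, 6, 8}:
k:     0  1  2  3  4  5  6  7  8  9 10 11 12 13 14 15 16
g(k):  0  0  0  1  1  1  2  2  2  3  3  0  0  0  1  1  1
So g(16) = 1.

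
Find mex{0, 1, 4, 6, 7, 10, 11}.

The values 0, 1 are all present; 2 is the first non-negative integer missing from the set.

2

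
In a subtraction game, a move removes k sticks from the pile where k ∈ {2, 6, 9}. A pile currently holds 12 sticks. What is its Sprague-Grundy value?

Build the Grundy sequence with g(k) = mex{g(k−s) : s ∈ {2, 6, 9}, s ≤ k}:
k:     0  1  2  3  4  5  6  7  8  9 10 11 12
g(k):  0  0  1  1  0  0  1  1  0  2  1  3  0
So g(12) = 0.

0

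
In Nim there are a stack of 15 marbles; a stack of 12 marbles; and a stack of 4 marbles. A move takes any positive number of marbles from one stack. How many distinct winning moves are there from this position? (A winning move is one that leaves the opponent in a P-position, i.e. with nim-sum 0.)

3

Compute the nim-sum pairwise:
15 ^ 12 = 3
3 ^ 4 = 7
The overall nim-sum is X = 7. A stack of size p has a winning move iff p XOR X < p (reduce it to p XOR X).
  15: 15 XOR 7 = 8 < 15 — winning move (to 8).
  12: 12 XOR 7 = 11 < 12 — winning move (to 11).
  4: 4 XOR 7 = 3 < 4 — winning move (to 3).
That gives 3 winning moves.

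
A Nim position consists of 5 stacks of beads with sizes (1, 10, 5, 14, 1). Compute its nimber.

Nim-sum: 1 XOR 10 XOR 5 XOR 14 XOR 1 = 1.

1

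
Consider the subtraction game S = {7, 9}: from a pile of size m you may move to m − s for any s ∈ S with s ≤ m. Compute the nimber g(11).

Compute g(0), g(1), … for moves {7, 9}:
g(0) = mex{} = 0
g(1) = mex{} = 0
g(2) = mex{} = 0
g(3) = mex{} = 0
g(4) = mex{} = 0
g(5) = mex{} = 0
g(6) = mex{} = 0
g(7) = mex{0} = 1
g(8) = mex{0} = 1
g(9) = mex{0} = 1
g(10) = mex{0} = 1
g(11) = mex{0} = 1
So g(11) = 1.

1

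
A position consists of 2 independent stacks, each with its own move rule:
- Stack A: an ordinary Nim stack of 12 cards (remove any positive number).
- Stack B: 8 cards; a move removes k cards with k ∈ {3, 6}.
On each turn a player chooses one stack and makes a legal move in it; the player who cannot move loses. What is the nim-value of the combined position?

Stack A is a plain Nim stack of size 12, so its Grundy value is 12.
Grundy values for stack B (subtraction set {3, 6}):
g(0) = mex{} = 0
g(1) = mex{} = 0
g(2) = mex{} = 0
g(3) = mex{0} = 1
g(4) = mex{0} = 1
g(5) = mex{0} = 1
g(6) = mex{0,1} = 2
g(7) = mex{0,1} = 2
g(8) = mex{0,1} = 2
So g(8) = 2.
By the Sprague-Grundy theorem, the Grundy value of a sum of independent games is the XOR of the component values.
Combined value = 12 ⊕ 2 = 14.

14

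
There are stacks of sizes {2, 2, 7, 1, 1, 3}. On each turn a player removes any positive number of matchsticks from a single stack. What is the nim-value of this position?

4

Nim-sum: 2 XOR 2 XOR 7 XOR 1 XOR 1 XOR 3 = 4.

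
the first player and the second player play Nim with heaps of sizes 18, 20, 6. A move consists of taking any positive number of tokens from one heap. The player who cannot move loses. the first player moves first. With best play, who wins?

Nim-sum: 18 ^ 20 ^ 6 = 0.
The nim-sum is 0, so this is a P-position: the player to move is in a losing position under optimal play; the first player is about to move from it and so loses — the second player wins.

the second player wins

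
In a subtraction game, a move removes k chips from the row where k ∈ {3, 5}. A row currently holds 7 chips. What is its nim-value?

2

Compute g(0), g(1), … for moves {3, 5}:
g(0) = mex{} = 0
g(1) = mex{} = 0
g(2) = mex{} = 0
g(3) = mex{0} = 1
g(4) = mex{0} = 1
g(5) = mex{0} = 1
g(6) = mex{0,1} = 2
g(7) = mex{0,1} = 2
So g(7) = 2.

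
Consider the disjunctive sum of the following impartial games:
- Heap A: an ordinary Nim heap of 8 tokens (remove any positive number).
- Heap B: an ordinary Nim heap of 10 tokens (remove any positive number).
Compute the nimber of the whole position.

2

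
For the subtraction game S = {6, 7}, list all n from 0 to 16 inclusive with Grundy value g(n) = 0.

0, 1, 2, 3, 4, 5, 13, 14, 15, 16

Grundy values for subtraction set {6, 7}:
k:     0  1  2  3  4  5  6  7  8  9 10 11 12 13 14 15 16
g(k):  0  0  0  0  0  0  1  1  1  1  1  1  2  0  0  0  0
The P-positions (g = 0) in 0..16 are 0, 1, 2, 3, 4, 5, 13, 14, 15, 16.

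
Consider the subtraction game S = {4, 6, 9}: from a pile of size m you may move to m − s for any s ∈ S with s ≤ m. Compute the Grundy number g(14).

Compute g(0), g(1), … for moves {4, 6, 9}:
g(0) = mex{} = 0
g(1) = mex{} = 0
g(2) = mex{} = 0
g(3) = mex{} = 0
g(4) = mex{0} = 1
g(5) = mex{0} = 1
g(6) = mex{0} = 1
g(7) = mex{0} = 1
g(8) = mex{0,1} = 2
g(9) = mex{0,1} = 2
g(10) = mex{0,1} = 2
g(11) = mex{0,1} = 2
g(12) = mex{0,1,2} = 3
g(13) = mex{1,2} = 0
g(14) = mex{1,2} = 0
So g(14) = 0.

0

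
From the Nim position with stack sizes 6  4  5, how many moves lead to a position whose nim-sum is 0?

3

Nim-sum: 6 ^ 4 ^ 5 = 7.
The overall nim-sum is X = 7. A stack of size p has a winning move iff p XOR X < p (reduce it to p XOR X).
  6: 6 XOR 7 = 1 < 6 — winning move (to 1).
  4: 4 XOR 7 = 3 < 4 — winning move (to 3).
  5: 5 XOR 7 = 2 < 5 — winning move (to 2).
That gives 3 winning moves.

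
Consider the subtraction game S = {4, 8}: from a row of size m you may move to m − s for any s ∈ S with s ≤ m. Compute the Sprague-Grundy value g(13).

Compute g(0), g(1), … for moves {4, 8}:
g(0) = mex{} = 0
g(1) = mex{} = 0
g(2) = mex{} = 0
g(3) = mex{} = 0
g(4) = mex{0} = 1
g(5) = mex{0} = 1
g(6) = mex{0} = 1
g(7) = mex{0} = 1
g(8) = mex{0,1} = 2
g(9) = mex{0,1} = 2
g(10) = mex{0,1} = 2
g(11) = mex{0,1} = 2
g(12) = mex{1,2} = 0
g(13) = mex{1,2} = 0
So g(13) = 0.

0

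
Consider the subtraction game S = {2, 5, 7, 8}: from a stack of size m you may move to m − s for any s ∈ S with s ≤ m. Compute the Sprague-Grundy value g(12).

1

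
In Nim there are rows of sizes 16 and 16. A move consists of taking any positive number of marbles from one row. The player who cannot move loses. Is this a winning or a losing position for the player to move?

Losing position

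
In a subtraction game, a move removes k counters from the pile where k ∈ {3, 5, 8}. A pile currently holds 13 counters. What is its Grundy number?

Compute g(0), g(1), … for moves {3, 5, 8}:
k:     0  1  2  3  4  5  6  7  8  9 10 11 12 13
g(k):  0  0  0  1  1  1  2  2  2  3  3  0  0  0
So g(13) = 0.

0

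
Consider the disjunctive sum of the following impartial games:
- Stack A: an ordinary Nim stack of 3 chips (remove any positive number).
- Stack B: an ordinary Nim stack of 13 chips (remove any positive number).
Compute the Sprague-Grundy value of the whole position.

14

Stack A is a plain Nim stack of size 3, so its Grundy value is 3.
Stack B is a plain Nim stack of size 13, so its Grundy value is 13.
By the Sprague-Grundy theorem, the Grundy value of a sum of independent games is the XOR of the component values.
Combined value = 3 ⊕ 13 = 14.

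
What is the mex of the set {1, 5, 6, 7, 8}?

0

0 is not in the set, so the mex is 0.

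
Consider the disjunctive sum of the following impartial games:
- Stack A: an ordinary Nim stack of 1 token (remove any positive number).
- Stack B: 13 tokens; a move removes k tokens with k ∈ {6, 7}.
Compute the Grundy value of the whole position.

Stack A is a plain Nim stack of size 1, so its Grundy value is 1.
Grundy values for stack B (subtraction set {6, 7}):
g(0) = mex{} = 0
g(1) = mex{} = 0
g(2) = mex{} = 0
g(3) = mex{} = 0
g(4) = mex{} = 0
g(5) = mex{} = 0
g(6) = mex{0} = 1
g(7) = mex{0} = 1
g(8) = mex{0} = 1
g(9) = mex{0} = 1
g(10) = mex{0} = 1
g(11) = mex{0} = 1
g(12) = mex{0,1} = 2
g(13) = mex{1} = 0
So g(13) = 0.
By the Sprague-Grundy theorem, the Grundy value of a sum of independent games is the XOR of the component values.
Combined value = 1 ⊕ 0 = 1.

1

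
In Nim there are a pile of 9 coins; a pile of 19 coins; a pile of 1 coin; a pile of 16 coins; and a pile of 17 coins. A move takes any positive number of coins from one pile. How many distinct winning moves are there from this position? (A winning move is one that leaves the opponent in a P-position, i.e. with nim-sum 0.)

Compute the nim-sum pairwise:
9 ^ 19 = 26
26 ^ 1 = 27
27 ^ 16 = 11
11 ^ 17 = 26
The overall nim-sum is X = 26. A pile of size p has a winning move iff p XOR X < p (reduce it to p XOR X).
  9: 9 XOR 26 = 19 ≥ 9 — no move.
  19: 19 XOR 26 = 9 < 19 — winning move (to 9).
  1: 1 XOR 26 = 27 ≥ 1 — no move.
  16: 16 XOR 26 = 10 < 16 — winning move (to 10).
  17: 17 XOR 26 = 11 < 17 — winning move (to 11).
That gives 3 winning moves.

3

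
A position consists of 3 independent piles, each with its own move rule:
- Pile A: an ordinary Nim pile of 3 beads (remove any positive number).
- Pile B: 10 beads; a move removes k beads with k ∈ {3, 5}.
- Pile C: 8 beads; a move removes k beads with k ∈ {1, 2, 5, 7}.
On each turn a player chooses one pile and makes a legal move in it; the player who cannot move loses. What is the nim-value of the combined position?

1

Pile A is a plain Nim pile of size 3, so its Grundy value is 3.
For pile B, compute g(0), g(1), … with moves {3, 5}:
k:     0  1  2  3  4  5  6  7  8  9 10
g(k):  0  0  0  1  1  1  2  2  0  0  0
So g(10) = 0.
Build the Grundy sequence for pile C with g(k) = mex{g(k−s) : s ∈ {1, 2, 5, 7}, s ≤ k}:
k:     0  1  2  3  4  5  6  7  8
g(k):  0  1  2  0  1  2  0  1  2
So g(8) = 2.
By the Sprague-Grundy theorem, the Grundy value of a sum of independent games is the XOR of the component values.
Combined value = 3 ⊕ 0 ⊕ 2 = 1.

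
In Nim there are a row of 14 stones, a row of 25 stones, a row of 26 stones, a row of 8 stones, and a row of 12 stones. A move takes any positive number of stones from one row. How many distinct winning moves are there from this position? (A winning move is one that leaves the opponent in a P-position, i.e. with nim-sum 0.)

5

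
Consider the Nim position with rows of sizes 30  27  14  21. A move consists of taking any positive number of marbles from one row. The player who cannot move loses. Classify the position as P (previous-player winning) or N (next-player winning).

N-position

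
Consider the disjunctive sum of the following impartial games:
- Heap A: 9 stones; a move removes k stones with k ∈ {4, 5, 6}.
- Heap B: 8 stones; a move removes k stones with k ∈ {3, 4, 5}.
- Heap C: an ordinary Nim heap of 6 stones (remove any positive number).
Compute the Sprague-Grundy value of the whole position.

4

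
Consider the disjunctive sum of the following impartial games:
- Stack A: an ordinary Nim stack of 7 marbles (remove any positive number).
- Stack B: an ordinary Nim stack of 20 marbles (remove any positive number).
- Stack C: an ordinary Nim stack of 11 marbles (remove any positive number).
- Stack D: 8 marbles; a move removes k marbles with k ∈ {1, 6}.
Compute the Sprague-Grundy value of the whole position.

25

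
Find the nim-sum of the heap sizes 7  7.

In binary:
  111  (7)
  111  (7)
  ---
  000  (0)

0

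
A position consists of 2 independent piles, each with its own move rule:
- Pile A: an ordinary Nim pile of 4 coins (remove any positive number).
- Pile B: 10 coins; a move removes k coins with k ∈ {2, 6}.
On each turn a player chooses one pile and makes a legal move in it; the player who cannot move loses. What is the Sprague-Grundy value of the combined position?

Pile A is a plain Nim pile of size 4, so its Grundy value is 4.
For pile B, compute g(0), g(1), … with moves {2, 6}:
k:     0  1  2  3  4  5  6  7  8  9 10
g(k):  0  0  1  1  0  0  1  1  0  0  1
So g(10) = 1.
The value of a disjunctive sum is the nim-sum of the parts.
Combined value = 4 XOR 1 = 5.

5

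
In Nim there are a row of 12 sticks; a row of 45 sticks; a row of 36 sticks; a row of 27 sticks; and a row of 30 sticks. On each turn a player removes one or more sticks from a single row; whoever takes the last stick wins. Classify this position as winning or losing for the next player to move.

Losing position

Nim-sum: 12 ⊕ 45 ⊕ 36 ⊕ 27 ⊕ 30 = 0.
The nim-sum is 0, so this is a P-position: the player to move is in a losing position under optimal play.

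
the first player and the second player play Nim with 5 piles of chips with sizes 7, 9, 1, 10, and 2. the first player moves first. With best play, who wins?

Nim-sum: 7 ⊕ 9 ⊕ 1 ⊕ 10 ⊕ 2 = 7.
The nim-sum is 7 ≠ 0, so this is an N-position: the player to move can win; the first player has a winning move.

the first player wins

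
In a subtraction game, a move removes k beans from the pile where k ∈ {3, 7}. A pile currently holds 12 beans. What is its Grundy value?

0

Build the Grundy sequence with g(k) = mex{g(k−s) : s ∈ {3, 7}, s ≤ k}:
k:     0  1  2  3  4  5  6  7  8  9 10 11 12
g(k):  0  0  0  1  1  1  0  2  2  1  0  0  0
So g(12) = 0.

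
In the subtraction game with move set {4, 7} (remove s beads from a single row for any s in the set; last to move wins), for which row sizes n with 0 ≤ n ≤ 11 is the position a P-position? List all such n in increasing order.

0, 1, 2, 3, 11

Grundy values for subtraction set {4, 7}:
g(0) = mex{} = 0
g(1) = mex{} = 0
g(2) = mex{} = 0
g(3) = mex{} = 0
g(4) = mex{0} = 1
g(5) = mex{0} = 1
g(6) = mex{0} = 1
g(7) = mex{0} = 1
g(8) = mex{0,1} = 2
g(9) = mex{0,1} = 2
g(10) = mex{0,1} = 2
g(11) = mex{1} = 0
The P-positions (g = 0) in 0..11 are 0, 1, 2, 3, 11.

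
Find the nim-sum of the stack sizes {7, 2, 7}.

2

Nim-sum: 7 XOR 2 XOR 7 = 2.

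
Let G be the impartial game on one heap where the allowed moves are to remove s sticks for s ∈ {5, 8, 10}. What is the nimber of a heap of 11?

2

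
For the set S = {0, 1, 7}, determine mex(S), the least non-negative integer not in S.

2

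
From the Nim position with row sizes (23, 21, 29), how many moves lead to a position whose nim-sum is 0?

3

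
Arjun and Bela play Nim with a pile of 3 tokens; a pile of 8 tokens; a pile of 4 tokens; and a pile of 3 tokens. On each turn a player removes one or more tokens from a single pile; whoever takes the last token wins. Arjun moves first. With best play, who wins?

Nim-sum: 3 XOR 8 XOR 4 XOR 3 = 12.
The nim-sum is 12 ≠ 0, so this is an N-position: the player to move can win; Arjun has a winning move.

Arjun wins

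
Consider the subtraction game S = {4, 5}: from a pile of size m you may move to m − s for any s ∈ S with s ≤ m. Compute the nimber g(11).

Grundy values for subtraction set {4, 5}:
g(0) = mex{} = 0
g(1) = mex{} = 0
g(2) = mex{} = 0
g(3) = mex{} = 0
g(4) = mex{0} = 1
g(5) = mex{0} = 1
g(6) = mex{0} = 1
g(7) = mex{0} = 1
g(8) = mex{0,1} = 2
g(9) = mex{1} = 0
g(10) = mex{1} = 0
g(11) = mex{1} = 0
So g(11) = 0.

0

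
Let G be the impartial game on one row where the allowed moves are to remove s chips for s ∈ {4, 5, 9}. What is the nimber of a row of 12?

Grundy values for subtraction set {4, 5, 9}:
k:     0  1  2  3  4  5  6  7  8  9 10 11 12
g(k):  0  0  0  0  1  1  1  1  2  2  2  2  3
So g(12) = 3.

3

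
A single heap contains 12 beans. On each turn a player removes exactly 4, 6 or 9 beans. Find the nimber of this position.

3

Compute g(0), g(1), … for moves {4, 6, 9}:
k:     0  1  2  3  4  5  6  7  8  9 10 11 12
g(k):  0  0  0  0  1  1  1  1  2  2  2  2  3
So g(12) = 3.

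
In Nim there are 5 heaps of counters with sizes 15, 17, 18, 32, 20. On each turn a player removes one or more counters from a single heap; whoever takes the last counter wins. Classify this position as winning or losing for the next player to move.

Write each in binary and XOR column by column:
  001111  (15)
  010001  (17)
  010010  (18)
  100000  (32)
  010100  (20)
  ------
  111000  (56)
The nim-sum is 56 ≠ 0, so this is an N-position: the player to move can win.

Winning position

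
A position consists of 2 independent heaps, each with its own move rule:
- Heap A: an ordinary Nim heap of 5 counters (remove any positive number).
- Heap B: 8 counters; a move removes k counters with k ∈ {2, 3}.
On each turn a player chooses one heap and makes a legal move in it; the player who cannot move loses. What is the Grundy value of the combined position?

4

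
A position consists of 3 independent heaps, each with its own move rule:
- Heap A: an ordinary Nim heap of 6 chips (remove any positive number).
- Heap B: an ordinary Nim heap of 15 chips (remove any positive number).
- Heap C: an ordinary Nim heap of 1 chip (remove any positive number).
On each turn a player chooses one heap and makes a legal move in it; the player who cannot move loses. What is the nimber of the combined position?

8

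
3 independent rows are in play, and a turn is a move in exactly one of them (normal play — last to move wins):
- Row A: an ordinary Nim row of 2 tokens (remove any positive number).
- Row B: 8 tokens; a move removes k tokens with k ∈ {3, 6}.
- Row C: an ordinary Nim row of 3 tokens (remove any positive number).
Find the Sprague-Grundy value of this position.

3

Row A is a plain Nim row of size 2, so its Grundy value is 2.
For row B, compute g(0), g(1), … with moves {3, 6}:
g(0) = mex{} = 0
g(1) = mex{} = 0
g(2) = mex{} = 0
g(3) = mex{0} = 1
g(4) = mex{0} = 1
g(5) = mex{0} = 1
g(6) = mex{0,1} = 2
g(7) = mex{0,1} = 2
g(8) = mex{0,1} = 2
So g(8) = 2.
Row C is a plain Nim row of size 3, so its Grundy value is 3.
The value of a disjunctive sum is the nim-sum of the parts.
Combined value = 2 ⊕ 2 ⊕ 3 = 3.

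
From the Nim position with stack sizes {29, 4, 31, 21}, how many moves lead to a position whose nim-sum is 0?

3

Compute the nim-sum pairwise:
29 ^ 4 = 25
25 ^ 31 = 6
6 ^ 21 = 19
The overall nim-sum is X = 19. A stack of size p has a winning move iff p XOR X < p (reduce it to p XOR X).
  29: 29 XOR 19 = 14 < 29 — winning move (to 14).
  4: 4 XOR 19 = 23 ≥ 4 — no move.
  31: 31 XOR 19 = 12 < 31 — winning move (to 12).
  21: 21 XOR 19 = 6 < 21 — winning move (to 6).
That gives 3 winning moves.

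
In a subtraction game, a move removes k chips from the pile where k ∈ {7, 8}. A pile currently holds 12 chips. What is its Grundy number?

1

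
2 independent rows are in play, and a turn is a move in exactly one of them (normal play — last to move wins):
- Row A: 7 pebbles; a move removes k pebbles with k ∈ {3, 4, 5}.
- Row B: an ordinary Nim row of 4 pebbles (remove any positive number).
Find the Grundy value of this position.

6

Grundy values for row A (subtraction set {3, 4, 5}):
k:     0  1  2  3  4  5  6  7
g(k):  0  0  0  1  1  1  2  2
So g(7) = 2.
Row B is a plain Nim row of size 4, so its Grundy value is 4.
The value of a disjunctive sum is the nim-sum of the parts.
Combined value = 2 XOR 4 = 6.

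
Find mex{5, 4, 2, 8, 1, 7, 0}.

The values 0, 1, 2 are all present; 3 is the first non-negative integer missing from the set.

3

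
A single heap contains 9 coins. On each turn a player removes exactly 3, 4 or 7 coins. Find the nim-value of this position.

Grundy values for subtraction set {3, 4, 7}:
g(0) = mex{} = 0
g(1) = mex{} = 0
g(2) = mex{} = 0
g(3) = mex{0} = 1
g(4) = mex{0} = 1
g(5) = mex{0} = 1
g(6) = mex{0,1} = 2
g(7) = mex{0,1} = 2
g(8) = mex{0,1} = 2
g(9) = mex{0,1,2} = 3
So g(9) = 3.

3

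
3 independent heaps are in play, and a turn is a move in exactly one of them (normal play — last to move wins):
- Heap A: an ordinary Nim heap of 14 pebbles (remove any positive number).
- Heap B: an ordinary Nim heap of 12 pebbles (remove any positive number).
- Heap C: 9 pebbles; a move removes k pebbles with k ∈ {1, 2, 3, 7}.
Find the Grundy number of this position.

3

Heap A is a plain Nim heap of size 14, so its Grundy value is 14.
Heap B is a plain Nim heap of size 12, so its Grundy value is 12.
Build the Grundy sequence for heap C with g(k) = mex{g(k−s) : s ∈ {1, 2, 3, 7}, s ≤ k}:
k:     0  1  2  3  4  5  6  7  8  9
g(k):  0  1  2  3  0  1  2  3  0  1
So g(9) = 1.
By the Sprague-Grundy theorem, the Grundy value of a sum of independent games is the XOR of the component values.
Combined value = 14 XOR 12 XOR 1 = 3.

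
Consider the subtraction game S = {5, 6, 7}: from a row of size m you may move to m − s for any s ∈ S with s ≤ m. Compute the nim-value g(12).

0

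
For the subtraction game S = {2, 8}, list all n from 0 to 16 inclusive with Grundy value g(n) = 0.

0, 1, 4, 5, 10, 11, 14, 15

Grundy values for subtraction set {2, 8}:
k:     0  1  2  3  4  5  6  7  8  9 10 11 12 13 14 15 16
g(k):  0  0  1  1  0  0  1  1  2  2  0  0  1  1  0  0  1
The P-positions (g = 0) in 0..16 are 0, 1, 4, 5, 10, 11, 14, 15.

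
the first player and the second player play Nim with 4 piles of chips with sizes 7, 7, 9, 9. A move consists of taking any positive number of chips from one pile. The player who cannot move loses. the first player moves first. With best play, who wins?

the second player wins

Nim-sum: 7 ^ 7 ^ 9 ^ 9 = 0.
The nim-sum is 0, so this is a P-position: the player to move is in a losing position under optimal play; the first player is about to move from it and so loses — the second player wins.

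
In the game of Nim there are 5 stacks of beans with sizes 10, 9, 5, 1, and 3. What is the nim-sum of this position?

Nim-sum: 10 ^ 9 ^ 5 ^ 1 ^ 3 = 4.

4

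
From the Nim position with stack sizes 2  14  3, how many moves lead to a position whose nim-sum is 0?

Bitwise XOR of the heap sizes:
  0010  (2)
  1110  (14)
  0011  (3)
  ----
  1111  (15)
The overall nim-sum is X = 15. A stack of size p has a winning move iff p XOR X < p (reduce it to p XOR X).
  2: 2 XOR 15 = 13 ≥ 2 — no move.
  14: 14 XOR 15 = 1 < 14 — winning move (to 1).
  3: 3 XOR 15 = 12 ≥ 3 — no move.
That gives 1 winning move.

1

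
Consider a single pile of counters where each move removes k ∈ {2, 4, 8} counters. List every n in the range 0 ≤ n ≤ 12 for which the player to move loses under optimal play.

0, 1, 6, 7, 12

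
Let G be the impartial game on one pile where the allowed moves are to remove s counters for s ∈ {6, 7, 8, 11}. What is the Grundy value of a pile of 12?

Build the Grundy sequence with g(k) = mex{g(k−s) : s ∈ {6, 7, 8, 11}, s ≤ k}:
g(0) = mex{} = 0
g(1) = mex{} = 0
g(2) = mex{} = 0
g(3) = mex{} = 0
g(4) = mex{} = 0
g(5) = mex{} = 0
g(6) = mex{0} = 1
g(7) = mex{0} = 1
g(8) = mex{0} = 1
g(9) = mex{0} = 1
g(10) = mex{0} = 1
g(11) = mex{0} = 1
g(12) = mex{0,1} = 2
So g(12) = 2.

2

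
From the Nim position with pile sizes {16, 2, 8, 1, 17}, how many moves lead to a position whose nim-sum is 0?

1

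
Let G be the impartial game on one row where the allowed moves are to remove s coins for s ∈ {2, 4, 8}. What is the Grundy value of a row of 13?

0

Build the Grundy sequence with g(k) = mex{g(k−s) : s ∈ {2, 4, 8}, s ≤ k}:
g(0) = mex{} = 0
g(1) = mex{} = 0
g(2) = mex{0} = 1
g(3) = mex{0} = 1
g(4) = mex{0,1} = 2
g(5) = mex{0,1} = 2
g(6) = mex{1,2} = 0
g(7) = mex{1,2} = 0
g(8) = mex{0,2} = 1
g(9) = mex{0,2} = 1
g(10) = mex{0,1} = 2
g(11) = mex{0,1} = 2
g(12) = mex{1,2} = 0
g(13) = mex{1,2} = 0
So g(13) = 0.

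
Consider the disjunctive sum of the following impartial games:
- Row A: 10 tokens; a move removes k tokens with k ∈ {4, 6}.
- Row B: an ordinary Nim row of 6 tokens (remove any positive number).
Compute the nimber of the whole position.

Grundy values for row A (subtraction set {4, 6}):
k:     0  1  2  3  4  5  6  7  8  9 10
g(k):  0  0  0  0  1  1  1  1  2  2  0
So g(10) = 0.
Row B is a plain Nim row of size 6, so its Grundy value is 6.
By the Sprague-Grundy theorem, the Grundy value of a sum of independent games is the XOR of the component values.
Combined value = 0 XOR 6 = 6.

6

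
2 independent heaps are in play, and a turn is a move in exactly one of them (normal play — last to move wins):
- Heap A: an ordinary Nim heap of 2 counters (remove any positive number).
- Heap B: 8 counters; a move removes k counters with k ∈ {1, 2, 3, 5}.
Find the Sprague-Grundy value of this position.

Heap A is a plain Nim heap of size 2, so its Grundy value is 2.
Grundy values for heap B (subtraction set {1, 2, 3, 5}):
k:     0  1  2  3  4  5  6  7  8
g(k):  0  1  2  3  0  1  2  3  0
So g(8) = 0.
By the Sprague-Grundy theorem, the Grundy value of a sum of independent games is the XOR of the component values.
Combined value = 2 XOR 0 = 2.

2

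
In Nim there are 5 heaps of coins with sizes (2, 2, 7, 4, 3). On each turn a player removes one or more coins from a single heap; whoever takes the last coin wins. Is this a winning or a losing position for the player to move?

Losing position

Nim-sum: 2 XOR 2 XOR 7 XOR 4 XOR 3 = 0.
The nim-sum is 0, so this is a P-position: the player to move is in a losing position under optimal play.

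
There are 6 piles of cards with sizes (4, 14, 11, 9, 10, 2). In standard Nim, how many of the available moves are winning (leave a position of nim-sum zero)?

0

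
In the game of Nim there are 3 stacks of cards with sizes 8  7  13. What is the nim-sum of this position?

Compute the nim-sum pairwise:
8 ⊕ 7 = 15
15 ⊕ 13 = 2

2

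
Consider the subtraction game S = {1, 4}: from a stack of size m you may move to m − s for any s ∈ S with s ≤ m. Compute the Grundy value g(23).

1

Grundy values for subtraction set {1, 4}:
k:     0  1  2  3  4  5  6  7  8  9 10 11 12 13 14 15 16 17 18 19 20 21 22 23
g(k):  0  1  0  1  2  0  1  0  1  2  0  1  0  1  2  0  1  0  1  2  0  1  0  1
So g(23) = 1.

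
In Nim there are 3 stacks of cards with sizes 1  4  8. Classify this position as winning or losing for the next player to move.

Winning position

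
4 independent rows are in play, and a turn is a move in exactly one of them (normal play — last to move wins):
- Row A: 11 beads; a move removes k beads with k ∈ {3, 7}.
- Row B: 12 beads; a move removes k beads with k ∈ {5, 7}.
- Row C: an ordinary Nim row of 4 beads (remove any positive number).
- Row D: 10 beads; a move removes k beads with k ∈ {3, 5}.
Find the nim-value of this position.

Grundy values for row A (subtraction set {3, 7}):
g(0) = mex{} = 0
g(1) = mex{} = 0
g(2) = mex{} = 0
g(3) = mex{0} = 1
g(4) = mex{0} = 1
g(5) = mex{0} = 1
g(6) = mex{1} = 0
g(7) = mex{0,1} = 2
g(8) = mex{0,1} = 2
g(9) = mex{0} = 1
g(10) = mex{1,2} = 0
g(11) = mex{1,2} = 0
So g(11) = 0.
Grundy values for row B (subtraction set {5, 7}):
k:     0  1  2  3  4  5  6  7  8  9 10 11 12
g(k):  0  0  0  0  0  1  1  1  1  1  2  2  0
So g(12) = 0.
Row C is a plain Nim row of size 4, so its Grundy value is 4.
For row D, compute g(0), g(1), … with moves {3, 5}:
k:     0  1  2  3  4  5  6  7  8  9 10
g(k):  0  0  0  1  1  1  2  2  0  0  0
So g(10) = 0.
The value of a disjunctive sum is the nim-sum of the parts.
Combined value = 0 ⊕ 0 ⊕ 4 ⊕ 0 = 4.

4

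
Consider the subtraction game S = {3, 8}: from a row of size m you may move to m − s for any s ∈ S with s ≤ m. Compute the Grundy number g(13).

0

Compute g(0), g(1), … for moves {3, 8}:
k:     0  1  2  3  4  5  6  7  8  9 10 11 12 13
g(k):  0  0  0  1  1  1  0  0  2  1  1  0  0  0
So g(13) = 0.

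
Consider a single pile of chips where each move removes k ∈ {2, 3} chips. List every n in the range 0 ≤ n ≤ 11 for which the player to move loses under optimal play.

0, 1, 5, 6, 10, 11

Grundy values for subtraction set {2, 3}:
g(0) = mex{} = 0
g(1) = mex{} = 0
g(2) = mex{0} = 1
g(3) = mex{0} = 1
g(4) = mex{0,1} = 2
g(5) = mex{1} = 0
g(6) = mex{1,2} = 0
g(7) = mex{0,2} = 1
g(8) = mex{0} = 1
g(9) = mex{0,1} = 2
g(10) = mex{1} = 0
g(11) = mex{1,2} = 0
The P-positions (g = 0) in 0..11 are 0, 1, 5, 6, 10, 11.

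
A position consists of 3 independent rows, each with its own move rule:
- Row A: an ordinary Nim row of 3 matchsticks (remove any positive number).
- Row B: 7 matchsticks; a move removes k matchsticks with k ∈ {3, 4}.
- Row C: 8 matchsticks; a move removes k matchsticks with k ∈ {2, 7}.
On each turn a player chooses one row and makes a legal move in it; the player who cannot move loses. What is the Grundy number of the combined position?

Row A is a plain Nim row of size 3, so its Grundy value is 3.
Grundy values for row B (subtraction set {3, 4}):
k:     0  1  2  3  4  5  6  7
g(k):  0  0  0  1  1  1  2  0
So g(7) = 0.
Grundy values for row C (subtraction set {2, 7}):
k:     0  1  2  3  4  5  6  7  8
g(k):  0  0  1  1  0  0  1  1  2
So g(8) = 2.
By the Sprague-Grundy theorem, the Grundy value of a sum of independent games is the XOR of the component values.
Combined value = 3 ⊕ 0 ⊕ 2 = 1.

1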